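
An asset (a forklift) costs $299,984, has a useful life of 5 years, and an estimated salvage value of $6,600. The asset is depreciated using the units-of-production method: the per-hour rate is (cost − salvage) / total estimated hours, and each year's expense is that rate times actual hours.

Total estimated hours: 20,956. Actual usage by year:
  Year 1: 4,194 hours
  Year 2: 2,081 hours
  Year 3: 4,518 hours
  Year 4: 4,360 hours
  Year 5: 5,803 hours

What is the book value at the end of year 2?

Depreciable base = $299,984 − $6,600 = $293,384.
Rate = $293,384 / 20,956 hours = $14 per hour.
Year 1: 4,194 × $14 = $58,716. Book value $241,268.
Year 2: 2,081 × $14 = $29,134. Book value $212,134.

$212,134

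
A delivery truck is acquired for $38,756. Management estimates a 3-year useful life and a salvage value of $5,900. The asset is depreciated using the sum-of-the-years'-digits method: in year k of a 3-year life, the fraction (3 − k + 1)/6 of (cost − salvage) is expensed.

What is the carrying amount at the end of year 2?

Depreciable base = $38,756 − $5,900 = $32,856.
Sum of the years' digits = 3+2+1 = 6.
Year 1: $32,856 × 3/6 = $16,428. Book value $22,328.
Year 2: $32,856 × 2/6 = $10,952. Book value $11,376.

$11,376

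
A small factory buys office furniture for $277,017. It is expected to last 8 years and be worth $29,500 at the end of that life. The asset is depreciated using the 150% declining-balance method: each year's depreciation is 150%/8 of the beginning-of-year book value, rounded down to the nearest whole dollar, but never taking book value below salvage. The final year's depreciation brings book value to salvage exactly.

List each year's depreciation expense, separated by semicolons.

Depreciable base = $277,017 − $29,500 = $247,517.
Year 1: ⌊$277,017 × 150%/8⌋ = $51,940. Book value $225,077.
Year 2: ⌊$225,077 × 150%/8⌋ = $42,201. Book value $182,876.
Year 3: ⌊$182,876 × 150%/8⌋ = $34,289. Book value $148,587.
Year 4: ⌊$148,587 × 150%/8⌋ = $27,860. Book value $120,727.
Year 5: ⌊$120,727 × 150%/8⌋ = $22,636. Book value $98,091.
Year 6: ⌊$98,091 × 150%/8⌋ = $18,392. Book value $79,699.
Year 7: ⌊$79,699 × 150%/8⌋ = $14,943. Book value $64,756.
Year 8 (final): $64,756 − $29,500 = $35,256. Book value $29,500.

$51,940; $42,201; $34,289; $27,860; $22,636; $18,392; $14,943; $35,256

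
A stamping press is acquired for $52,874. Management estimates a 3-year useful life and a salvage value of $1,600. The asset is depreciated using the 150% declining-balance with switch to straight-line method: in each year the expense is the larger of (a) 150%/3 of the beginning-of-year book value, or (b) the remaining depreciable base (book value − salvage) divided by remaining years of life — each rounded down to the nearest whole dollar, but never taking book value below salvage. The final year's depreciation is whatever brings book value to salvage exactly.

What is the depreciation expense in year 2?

$13,218

Depreciable base = $52,874 − $1,600 = $51,274.
Year 1: DB = ⌊$52,874 × 150%/3⌋ = $26,437; SL = ⌊$51,274/3⌋ = $17,091 → take DB $26,437. Book value $26,437.
Year 2: DB = ⌊$26,437 × 150%/3⌋ = $13,218; SL = ⌊$24,837/2⌋ = $12,418 → take DB $13,218. Book value $13,219.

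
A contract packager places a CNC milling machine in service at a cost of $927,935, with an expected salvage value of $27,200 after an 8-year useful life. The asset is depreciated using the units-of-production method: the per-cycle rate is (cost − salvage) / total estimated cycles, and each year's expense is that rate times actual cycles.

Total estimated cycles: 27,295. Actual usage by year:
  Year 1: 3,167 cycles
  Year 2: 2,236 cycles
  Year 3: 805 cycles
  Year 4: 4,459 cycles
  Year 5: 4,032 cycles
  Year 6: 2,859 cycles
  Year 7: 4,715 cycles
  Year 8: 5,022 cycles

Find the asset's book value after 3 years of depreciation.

$723,071

Depreciable base = $927,935 − $27,200 = $900,735.
Rate = $900,735 / 27,295 cycles = $33 per cycle.
Year 1: 3,167 × $33 = $104,511. Book value $823,424.
Year 2: 2,236 × $33 = $73,788. Book value $749,636.
Year 3: 805 × $33 = $26,565. Book value $723,071.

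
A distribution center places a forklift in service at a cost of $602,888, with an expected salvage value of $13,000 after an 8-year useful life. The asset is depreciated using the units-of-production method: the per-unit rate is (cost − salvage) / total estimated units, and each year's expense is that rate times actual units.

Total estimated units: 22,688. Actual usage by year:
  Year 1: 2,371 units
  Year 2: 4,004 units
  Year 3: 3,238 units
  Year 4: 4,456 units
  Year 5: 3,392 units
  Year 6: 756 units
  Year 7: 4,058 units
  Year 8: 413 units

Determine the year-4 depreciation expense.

$115,856

Depreciable base = $602,888 − $13,000 = $589,888.
Rate = $589,888 / 22,688 units = $26 per unit.
Year 1: 2,371 × $26 = $61,646. Book value $541,242.
Year 2: 4,004 × $26 = $104,104. Book value $437,138.
Year 3: 3,238 × $26 = $84,188. Book value $352,950.
Year 4: 4,456 × $26 = $115,856. Book value $237,094.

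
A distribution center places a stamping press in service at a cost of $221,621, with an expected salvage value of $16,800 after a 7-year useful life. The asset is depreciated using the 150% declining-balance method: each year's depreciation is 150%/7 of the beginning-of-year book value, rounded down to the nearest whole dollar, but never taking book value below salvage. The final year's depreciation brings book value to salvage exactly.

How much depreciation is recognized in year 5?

$18,099

Depreciable base = $221,621 − $16,800 = $204,821.
Year 1: ⌊$221,621 × 150%/7⌋ = $47,490. Book value $174,131.
Year 2: ⌊$174,131 × 150%/7⌋ = $37,313. Book value $136,818.
Year 3: ⌊$136,818 × 150%/7⌋ = $29,318. Book value $107,500.
Year 4: ⌊$107,500 × 150%/7⌋ = $23,035. Book value $84,465.
Year 5: ⌊$84,465 × 150%/7⌋ = $18,099. Book value $66,366.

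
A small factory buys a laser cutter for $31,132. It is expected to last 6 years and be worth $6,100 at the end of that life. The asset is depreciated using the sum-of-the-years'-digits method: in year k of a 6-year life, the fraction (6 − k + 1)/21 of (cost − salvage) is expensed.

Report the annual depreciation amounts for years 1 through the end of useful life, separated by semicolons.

$7,152; $5,960; $4,768; $3,576; $2,384; $1,192

Depreciable base = $31,132 − $6,100 = $25,032.
Sum of the years' digits = 6+5+4+3+2+1 = 21.
Year 1: $25,032 × 6/21 = $7,152. Book value $23,980.
Year 2: $25,032 × 5/21 = $5,960. Book value $18,020.
Year 3: $25,032 × 4/21 = $4,768. Book value $13,252.
Year 4: $25,032 × 3/21 = $3,576. Book value $9,676.
Year 5: $25,032 × 2/21 = $2,384. Book value $7,292.
Year 6: $25,032 × 1/21 = $1,192. Book value $6,100.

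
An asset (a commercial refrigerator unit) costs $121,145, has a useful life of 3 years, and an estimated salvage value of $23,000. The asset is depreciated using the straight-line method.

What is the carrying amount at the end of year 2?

Depreciable base = $121,145 − $23,000 = $98,145.
Annual expense = $98,145 / 3 = $32,715.
End of year 1: book value $88,430.
End of year 2: book value $55,715.

$55,715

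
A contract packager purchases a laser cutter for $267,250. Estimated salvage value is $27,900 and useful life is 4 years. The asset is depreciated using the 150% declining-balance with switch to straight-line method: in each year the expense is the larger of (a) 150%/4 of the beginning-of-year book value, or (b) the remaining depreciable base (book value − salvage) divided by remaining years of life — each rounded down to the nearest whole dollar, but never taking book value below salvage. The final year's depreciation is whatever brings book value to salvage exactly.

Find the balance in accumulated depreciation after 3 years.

Depreciable base = $267,250 − $27,900 = $239,350.
Year 1: DB = ⌊$267,250 × 150%/4⌋ = $100,218; SL = ⌊$239,350/4⌋ = $59,837 → take DB $100,218. Book value $167,032.
Year 2: DB = ⌊$167,032 × 150%/4⌋ = $62,637; SL = ⌊$139,132/3⌋ = $46,377 → take DB $62,637. Book value $104,395.
Year 3: DB = ⌊$104,395 × 150%/4⌋ = $39,148; SL = ⌊$76,495/2⌋ = $38,247 → take DB $39,148. Book value $65,247.
Accumulated through year 3 = $267,250 − $65,247 = $202,003.

$202,003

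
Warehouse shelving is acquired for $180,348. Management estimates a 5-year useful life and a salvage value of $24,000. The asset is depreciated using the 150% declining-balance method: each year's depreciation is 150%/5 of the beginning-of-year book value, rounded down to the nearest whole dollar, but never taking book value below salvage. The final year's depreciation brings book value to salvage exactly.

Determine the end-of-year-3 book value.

$61,860

Depreciable base = $180,348 − $24,000 = $156,348.
Year 1: ⌊$180,348 × 150%/5⌋ = $54,104. Book value $126,244.
Year 2: ⌊$126,244 × 150%/5⌋ = $37,873. Book value $88,371.
Year 3: ⌊$88,371 × 150%/5⌋ = $26,511. Book value $61,860.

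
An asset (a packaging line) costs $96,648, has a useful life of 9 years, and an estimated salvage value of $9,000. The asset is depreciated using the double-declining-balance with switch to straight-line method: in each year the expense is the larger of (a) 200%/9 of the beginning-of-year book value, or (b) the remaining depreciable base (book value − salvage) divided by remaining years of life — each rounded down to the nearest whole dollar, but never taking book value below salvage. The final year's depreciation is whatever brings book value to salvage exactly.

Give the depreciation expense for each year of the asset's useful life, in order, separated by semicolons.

$21,477; $16,704; $12,992; $10,105; $7,860; $6,113; $4,754; $3,821; $3,822

Depreciable base = $96,648 − $9,000 = $87,648.
Year 1: DB = ⌊$96,648 × 200%/9⌋ = $21,477; SL = ⌊$87,648/9⌋ = $9,738 → take DB $21,477. Book value $75,171.
Year 2: DB = ⌊$75,171 × 200%/9⌋ = $16,704; SL = ⌊$66,171/8⌋ = $8,271 → take DB $16,704. Book value $58,467.
Year 3: DB = ⌊$58,467 × 200%/9⌋ = $12,992; SL = ⌊$49,467/7⌋ = $7,066 → take DB $12,992. Book value $45,475.
Year 4: DB = ⌊$45,475 × 200%/9⌋ = $10,105; SL = ⌊$36,475/6⌋ = $6,079 → take DB $10,105. Book value $35,370.
Year 5: DB = ⌊$35,370 × 200%/9⌋ = $7,860; SL = ⌊$26,370/5⌋ = $5,274 → take DB $7,860. Book value $27,510.
Year 6: DB = ⌊$27,510 × 200%/9⌋ = $6,113; SL = ⌊$18,510/4⌋ = $4,627 → take DB $6,113. Book value $21,397.
Year 7: DB = ⌊$21,397 × 200%/9⌋ = $4,754; SL = ⌊$12,397/3⌋ = $4,132 → take DB $4,754. Book value $16,643.
Year 8: DB = ⌊$16,643 × 200%/9⌋ = $3,698; SL = ⌊$7,643/2⌋ = $3,821 → take SL $3,821. Book value $12,822.
Year 9 (final): $12,822 − $9,000 = $3,822. Book value $9,000.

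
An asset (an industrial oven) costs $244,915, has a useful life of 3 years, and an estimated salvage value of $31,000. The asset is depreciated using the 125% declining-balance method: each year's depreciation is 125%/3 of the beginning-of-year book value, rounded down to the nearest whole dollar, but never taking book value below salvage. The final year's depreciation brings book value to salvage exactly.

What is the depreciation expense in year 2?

Depreciable base = $244,915 − $31,000 = $213,915.
Year 1: ⌊$244,915 × 125%/3⌋ = $102,047. Book value $142,868.
Year 2: ⌊$142,868 × 125%/3⌋ = $59,528. Book value $83,340.

$59,528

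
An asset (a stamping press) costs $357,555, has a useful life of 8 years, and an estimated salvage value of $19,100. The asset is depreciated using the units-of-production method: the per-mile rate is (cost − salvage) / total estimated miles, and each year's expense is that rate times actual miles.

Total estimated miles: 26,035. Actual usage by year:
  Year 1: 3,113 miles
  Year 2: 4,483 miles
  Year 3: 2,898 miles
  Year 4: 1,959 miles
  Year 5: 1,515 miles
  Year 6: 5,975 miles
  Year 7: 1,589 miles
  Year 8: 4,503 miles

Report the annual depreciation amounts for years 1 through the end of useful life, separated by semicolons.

$40,469; $58,279; $37,674; $25,467; $19,695; $77,675; $20,657; $58,539

Depreciable base = $357,555 − $19,100 = $338,455.
Rate = $338,455 / 26,035 miles = $13 per mile.
Year 1: 3,113 × $13 = $40,469. Book value $317,086.
Year 2: 4,483 × $13 = $58,279. Book value $258,807.
Year 3: 2,898 × $13 = $37,674. Book value $221,133.
Year 4: 1,959 × $13 = $25,467. Book value $195,666.
Year 5: 1,515 × $13 = $19,695. Book value $175,971.
Year 6: 5,975 × $13 = $77,675. Book value $98,296.
Year 7: 1,589 × $13 = $20,657. Book value $77,639.
Year 8: 4,503 × $13 = $58,539. Book value $19,100.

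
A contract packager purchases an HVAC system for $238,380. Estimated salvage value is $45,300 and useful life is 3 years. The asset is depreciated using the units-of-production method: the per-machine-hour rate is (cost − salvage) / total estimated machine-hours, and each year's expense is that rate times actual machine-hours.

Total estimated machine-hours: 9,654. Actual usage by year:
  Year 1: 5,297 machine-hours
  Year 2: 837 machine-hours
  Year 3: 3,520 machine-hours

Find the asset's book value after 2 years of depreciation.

$115,700

Depreciable base = $238,380 − $45,300 = $193,080.
Rate = $193,080 / 9,654 machine-hours = $20 per machine-hour.
Year 1: 5,297 × $20 = $105,940. Book value $132,440.
Year 2: 837 × $20 = $16,740. Book value $115,700.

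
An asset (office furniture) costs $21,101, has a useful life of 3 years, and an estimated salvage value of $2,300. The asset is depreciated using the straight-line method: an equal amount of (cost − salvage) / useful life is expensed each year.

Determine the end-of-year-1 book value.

$14,834

Depreciable base = $21,101 − $2,300 = $18,801.
Annual expense = $18,801 / 3 = $6,267.
End of year 1: book value $14,834.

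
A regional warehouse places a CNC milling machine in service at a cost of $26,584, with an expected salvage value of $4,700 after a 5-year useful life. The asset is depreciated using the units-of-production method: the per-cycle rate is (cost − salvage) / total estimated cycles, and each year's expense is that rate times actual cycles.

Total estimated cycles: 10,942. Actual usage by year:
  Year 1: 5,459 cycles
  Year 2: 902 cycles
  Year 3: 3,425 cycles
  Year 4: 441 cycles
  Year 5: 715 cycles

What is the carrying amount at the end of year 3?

Depreciable base = $26,584 − $4,700 = $21,884.
Rate = $21,884 / 10,942 cycles = $2 per cycle.
Year 1: 5,459 × $2 = $10,918. Book value $15,666.
Year 2: 902 × $2 = $1,804. Book value $13,862.
Year 3: 3,425 × $2 = $6,850. Book value $7,012.

$7,012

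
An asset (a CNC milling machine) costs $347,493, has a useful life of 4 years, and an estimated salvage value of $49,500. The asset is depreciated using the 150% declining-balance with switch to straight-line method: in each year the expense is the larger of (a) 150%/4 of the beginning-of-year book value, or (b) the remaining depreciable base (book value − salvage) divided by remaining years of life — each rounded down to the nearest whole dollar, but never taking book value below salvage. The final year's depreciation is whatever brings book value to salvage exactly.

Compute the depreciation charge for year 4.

$35,338

Depreciable base = $347,493 − $49,500 = $297,993.
Year 1: DB = ⌊$347,493 × 150%/4⌋ = $130,309; SL = ⌊$297,993/4⌋ = $74,498 → take DB $130,309. Book value $217,184.
Year 2: DB = ⌊$217,184 × 150%/4⌋ = $81,444; SL = ⌊$167,684/3⌋ = $55,894 → take DB $81,444. Book value $135,740.
Year 3: DB = ⌊$135,740 × 150%/4⌋ = $50,902; SL = ⌊$86,240/2⌋ = $43,120 → take DB $50,902. Book value $84,838.
Year 4 (final): $84,838 − $49,500 = $35,338. Book value $49,500.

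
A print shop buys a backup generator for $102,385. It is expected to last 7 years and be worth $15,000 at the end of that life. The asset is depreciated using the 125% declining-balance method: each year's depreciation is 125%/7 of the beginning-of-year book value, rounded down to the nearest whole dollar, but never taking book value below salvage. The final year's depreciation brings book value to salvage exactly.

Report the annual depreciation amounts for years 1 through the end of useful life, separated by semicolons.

Depreciable base = $102,385 − $15,000 = $87,385.
Year 1: ⌊$102,385 × 125%/7⌋ = $18,283. Book value $84,102.
Year 2: ⌊$84,102 × 125%/7⌋ = $15,018. Book value $69,084.
Year 3: ⌊$69,084 × 125%/7⌋ = $12,336. Book value $56,748.
Year 4: ⌊$56,748 × 125%/7⌋ = $10,133. Book value $46,615.
Year 5: ⌊$46,615 × 125%/7⌋ = $8,324. Book value $38,291.
Year 6: ⌊$38,291 × 125%/7⌋ = $6,837. Book value $31,454.
Year 7 (final): $31,454 − $15,000 = $16,454. Book value $15,000.

$18,283; $15,018; $12,336; $10,133; $8,324; $6,837; $16,454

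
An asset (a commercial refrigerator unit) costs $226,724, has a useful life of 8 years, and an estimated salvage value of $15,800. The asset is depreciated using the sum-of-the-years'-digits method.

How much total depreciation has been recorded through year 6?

$193,347

Depreciable base = $226,724 − $15,800 = $210,924.
Sum of the years' digits = 8+7+6+5+4+3+2+1 = 36.
Year 1: $210,924 × 8/36 = $46,872. Book value $179,852.
Year 2: $210,924 × 7/36 = $41,013. Book value $138,839.
Year 3: $210,924 × 6/36 = $35,154. Book value $103,685.
Year 4: $210,924 × 5/36 = $29,295. Book value $74,390.
Year 5: $210,924 × 4/36 = $23,436. Book value $50,954.
Year 6: $210,924 × 3/36 = $17,577. Book value $33,377.
Accumulated through year 6 = $226,724 − $33,377 = $193,347.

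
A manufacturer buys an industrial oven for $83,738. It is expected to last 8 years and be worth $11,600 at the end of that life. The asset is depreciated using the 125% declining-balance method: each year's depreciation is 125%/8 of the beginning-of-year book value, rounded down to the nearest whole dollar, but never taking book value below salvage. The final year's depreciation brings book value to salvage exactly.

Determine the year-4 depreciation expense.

$7,859

Depreciable base = $83,738 − $11,600 = $72,138.
Year 1: ⌊$83,738 × 125%/8⌋ = $13,084. Book value $70,654.
Year 2: ⌊$70,654 × 125%/8⌋ = $11,039. Book value $59,615.
Year 3: ⌊$59,615 × 125%/8⌋ = $9,314. Book value $50,301.
Year 4: ⌊$50,301 × 125%/8⌋ = $7,859. Book value $42,442.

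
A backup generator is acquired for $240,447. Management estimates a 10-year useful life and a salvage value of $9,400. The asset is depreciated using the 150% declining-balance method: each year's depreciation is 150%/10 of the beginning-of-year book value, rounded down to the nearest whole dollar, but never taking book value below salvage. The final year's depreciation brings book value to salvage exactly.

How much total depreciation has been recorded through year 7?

$163,363

Depreciable base = $240,447 − $9,400 = $231,047.
Year 1: ⌊$240,447 × 150%/10⌋ = $36,067. Book value $204,380.
Year 2: ⌊$204,380 × 150%/10⌋ = $30,657. Book value $173,723.
Year 3: ⌊$173,723 × 150%/10⌋ = $26,058. Book value $147,665.
Year 4: ⌊$147,665 × 150%/10⌋ = $22,149. Book value $125,516.
Year 5: ⌊$125,516 × 150%/10⌋ = $18,827. Book value $106,689.
Year 6: ⌊$106,689 × 150%/10⌋ = $16,003. Book value $90,686.
Year 7: ⌊$90,686 × 150%/10⌋ = $13,602. Book value $77,084.
Accumulated through year 7 = $240,447 − $77,084 = $163,363.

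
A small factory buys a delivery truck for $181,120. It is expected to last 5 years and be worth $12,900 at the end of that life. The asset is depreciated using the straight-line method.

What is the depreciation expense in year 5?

$33,644

Depreciable base = $181,120 − $12,900 = $168,220.
Annual expense = $168,220 / 5 = $33,644.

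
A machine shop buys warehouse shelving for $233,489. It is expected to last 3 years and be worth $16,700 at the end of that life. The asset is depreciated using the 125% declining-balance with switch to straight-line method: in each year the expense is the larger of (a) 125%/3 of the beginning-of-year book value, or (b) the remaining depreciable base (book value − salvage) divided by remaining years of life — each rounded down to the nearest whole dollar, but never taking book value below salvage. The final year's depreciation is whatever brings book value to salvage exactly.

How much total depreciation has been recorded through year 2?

$157,038

Depreciable base = $233,489 − $16,700 = $216,789.
Year 1: DB = ⌊$233,489 × 125%/3⌋ = $97,287; SL = ⌊$216,789/3⌋ = $72,263 → take DB $97,287. Book value $136,202.
Year 2: DB = ⌊$136,202 × 125%/3⌋ = $56,750; SL = ⌊$119,502/2⌋ = $59,751 → take SL $59,751. Book value $76,451.
Accumulated through year 2 = $233,489 − $76,451 = $157,038.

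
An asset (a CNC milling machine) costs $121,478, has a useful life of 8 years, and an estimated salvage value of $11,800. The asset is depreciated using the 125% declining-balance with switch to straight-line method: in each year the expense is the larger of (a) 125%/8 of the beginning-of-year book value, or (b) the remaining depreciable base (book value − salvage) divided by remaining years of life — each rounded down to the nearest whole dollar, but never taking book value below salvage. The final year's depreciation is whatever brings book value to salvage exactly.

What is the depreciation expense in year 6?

$12,234

Depreciable base = $121,478 − $11,800 = $109,678.
Year 1: DB = ⌊$121,478 × 125%/8⌋ = $18,980; SL = ⌊$109,678/8⌋ = $13,709 → take DB $18,980. Book value $102,498.
Year 2: DB = ⌊$102,498 × 125%/8⌋ = $16,015; SL = ⌊$90,698/7⌋ = $12,956 → take DB $16,015. Book value $86,483.
Year 3: DB = ⌊$86,483 × 125%/8⌋ = $13,512; SL = ⌊$74,683/6⌋ = $12,447 → take DB $13,512. Book value $72,971.
Year 4: DB = ⌊$72,971 × 125%/8⌋ = $11,401; SL = ⌊$61,171/5⌋ = $12,234 → take SL $12,234. Book value $60,737.
Year 5: DB = ⌊$60,737 × 125%/8⌋ = $9,490; SL = ⌊$48,937/4⌋ = $12,234 → take SL $12,234. Book value $48,503.
Year 6: DB = ⌊$48,503 × 125%/8⌋ = $7,578; SL = ⌊$36,703/3⌋ = $12,234 → take SL $12,234. Book value $36,269.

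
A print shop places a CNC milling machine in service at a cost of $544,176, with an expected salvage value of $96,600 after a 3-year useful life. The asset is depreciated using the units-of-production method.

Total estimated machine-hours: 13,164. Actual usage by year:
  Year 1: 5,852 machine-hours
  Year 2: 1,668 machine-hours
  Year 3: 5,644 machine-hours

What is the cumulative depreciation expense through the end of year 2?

$255,680

Depreciable base = $544,176 − $96,600 = $447,576.
Rate = $447,576 / 13,164 machine-hours = $34 per machine-hour.
Year 1: 5,852 × $34 = $198,968. Book value $345,208.
Year 2: 1,668 × $34 = $56,712. Book value $288,496.
Accumulated through year 2 = $544,176 − $288,496 = $255,680.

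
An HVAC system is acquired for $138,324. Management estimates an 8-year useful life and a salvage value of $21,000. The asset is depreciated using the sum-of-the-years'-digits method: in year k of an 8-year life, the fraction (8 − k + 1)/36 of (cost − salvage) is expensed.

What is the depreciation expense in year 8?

Depreciable base = $138,324 − $21,000 = $117,324.
Sum of the years' digits = 8+7+6+5+4+3+2+1 = 36.
Year 1: $117,324 × 8/36 = $26,072. Book value $112,252.
Year 2: $117,324 × 7/36 = $22,813. Book value $89,439.
Year 3: $117,324 × 6/36 = $19,554. Book value $69,885.
Year 4: $117,324 × 5/36 = $16,295. Book value $53,590.
Year 5: $117,324 × 4/36 = $13,036. Book value $40,554.
Year 6: $117,324 × 3/36 = $9,777. Book value $30,777.
Year 7: $117,324 × 2/36 = $6,518. Book value $24,259.
Year 8: $117,324 × 1/36 = $3,259. Book value $21,000.

$3,259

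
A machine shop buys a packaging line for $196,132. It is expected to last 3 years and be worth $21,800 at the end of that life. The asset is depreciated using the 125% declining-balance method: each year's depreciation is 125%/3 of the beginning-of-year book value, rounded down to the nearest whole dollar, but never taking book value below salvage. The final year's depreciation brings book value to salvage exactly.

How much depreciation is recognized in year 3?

$44,940

Depreciable base = $196,132 − $21,800 = $174,332.
Year 1: ⌊$196,132 × 125%/3⌋ = $81,721. Book value $114,411.
Year 2: ⌊$114,411 × 125%/3⌋ = $47,671. Book value $66,740.
Year 3 (final): $66,740 − $21,800 = $44,940. Book value $21,800.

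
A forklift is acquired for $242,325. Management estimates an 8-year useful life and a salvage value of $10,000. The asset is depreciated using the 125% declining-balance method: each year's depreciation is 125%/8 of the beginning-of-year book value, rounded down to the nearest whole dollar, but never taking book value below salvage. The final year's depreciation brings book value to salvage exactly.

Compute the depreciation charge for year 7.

Depreciable base = $242,325 − $10,000 = $232,325.
Year 1: ⌊$242,325 × 125%/8⌋ = $37,863. Book value $204,462.
Year 2: ⌊$204,462 × 125%/8⌋ = $31,947. Book value $172,515.
Year 3: ⌊$172,515 × 125%/8⌋ = $26,955. Book value $145,560.
Year 4: ⌊$145,560 × 125%/8⌋ = $22,743. Book value $122,817.
Year 5: ⌊$122,817 × 125%/8⌋ = $19,190. Book value $103,627.
Year 6: ⌊$103,627 × 125%/8⌋ = $16,191. Book value $87,436.
Year 7: ⌊$87,436 × 125%/8⌋ = $13,661. Book value $73,775.

$13,661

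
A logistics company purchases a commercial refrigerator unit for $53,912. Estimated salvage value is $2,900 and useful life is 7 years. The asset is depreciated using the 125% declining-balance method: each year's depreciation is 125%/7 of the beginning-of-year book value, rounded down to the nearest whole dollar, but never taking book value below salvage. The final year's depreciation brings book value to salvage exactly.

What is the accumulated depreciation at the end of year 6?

Depreciable base = $53,912 − $2,900 = $51,012.
Year 1: ⌊$53,912 × 125%/7⌋ = $9,627. Book value $44,285.
Year 2: ⌊$44,285 × 125%/7⌋ = $7,908. Book value $36,377.
Year 3: ⌊$36,377 × 125%/7⌋ = $6,495. Book value $29,882.
Year 4: ⌊$29,882 × 125%/7⌋ = $5,336. Book value $24,546.
Year 5: ⌊$24,546 × 125%/7⌋ = $4,383. Book value $20,163.
Year 6: ⌊$20,163 × 125%/7⌋ = $3,600. Book value $16,563.
Accumulated through year 6 = $53,912 − $16,563 = $37,349.

$37,349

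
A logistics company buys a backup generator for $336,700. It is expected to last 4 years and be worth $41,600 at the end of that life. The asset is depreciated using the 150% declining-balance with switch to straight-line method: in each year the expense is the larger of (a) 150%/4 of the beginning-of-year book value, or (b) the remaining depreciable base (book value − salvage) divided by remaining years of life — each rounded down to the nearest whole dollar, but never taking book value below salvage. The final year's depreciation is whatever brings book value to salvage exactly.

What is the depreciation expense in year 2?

$78,914

Depreciable base = $336,700 − $41,600 = $295,100.
Year 1: DB = ⌊$336,700 × 150%/4⌋ = $126,262; SL = ⌊$295,100/4⌋ = $73,775 → take DB $126,262. Book value $210,438.
Year 2: DB = ⌊$210,438 × 150%/4⌋ = $78,914; SL = ⌊$168,838/3⌋ = $56,279 → take DB $78,914. Book value $131,524.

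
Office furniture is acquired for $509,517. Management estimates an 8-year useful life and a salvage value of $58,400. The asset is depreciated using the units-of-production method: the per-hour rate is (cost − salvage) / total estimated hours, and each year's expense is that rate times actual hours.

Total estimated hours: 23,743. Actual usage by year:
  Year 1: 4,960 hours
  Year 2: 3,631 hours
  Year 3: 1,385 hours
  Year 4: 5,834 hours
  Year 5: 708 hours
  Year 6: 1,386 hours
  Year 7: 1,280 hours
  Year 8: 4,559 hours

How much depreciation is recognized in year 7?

$24,320

Depreciable base = $509,517 − $58,400 = $451,117.
Rate = $451,117 / 23,743 hours = $19 per hour.
Year 1: 4,960 × $19 = $94,240. Book value $415,277.
Year 2: 3,631 × $19 = $68,989. Book value $346,288.
Year 3: 1,385 × $19 = $26,315. Book value $319,973.
Year 4: 5,834 × $19 = $110,846. Book value $209,127.
Year 5: 708 × $19 = $13,452. Book value $195,675.
Year 6: 1,386 × $19 = $26,334. Book value $169,341.
Year 7: 1,280 × $19 = $24,320. Book value $145,021.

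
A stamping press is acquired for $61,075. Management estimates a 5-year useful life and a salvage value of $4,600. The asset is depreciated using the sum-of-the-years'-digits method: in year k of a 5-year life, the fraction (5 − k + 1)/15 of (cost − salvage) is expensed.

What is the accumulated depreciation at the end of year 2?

Depreciable base = $61,075 − $4,600 = $56,475.
Sum of the years' digits = 5+4+3+2+1 = 15.
Year 1: $56,475 × 5/15 = $18,825. Book value $42,250.
Year 2: $56,475 × 4/15 = $15,060. Book value $27,190.
Accumulated through year 2 = $61,075 − $27,190 = $33,885.

$33,885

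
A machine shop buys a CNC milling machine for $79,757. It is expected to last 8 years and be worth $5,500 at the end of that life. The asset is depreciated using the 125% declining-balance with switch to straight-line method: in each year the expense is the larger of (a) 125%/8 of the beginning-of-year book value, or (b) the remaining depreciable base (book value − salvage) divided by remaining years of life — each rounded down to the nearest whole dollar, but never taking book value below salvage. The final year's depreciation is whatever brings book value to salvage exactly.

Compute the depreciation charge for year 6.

$8,482

Depreciable base = $79,757 − $5,500 = $74,257.
Year 1: DB = ⌊$79,757 × 125%/8⌋ = $12,462; SL = ⌊$74,257/8⌋ = $9,282 → take DB $12,462. Book value $67,295.
Year 2: DB = ⌊$67,295 × 125%/8⌋ = $10,514; SL = ⌊$61,795/7⌋ = $8,827 → take DB $10,514. Book value $56,781.
Year 3: DB = ⌊$56,781 × 125%/8⌋ = $8,872; SL = ⌊$51,281/6⌋ = $8,546 → take DB $8,872. Book value $47,909.
Year 4: DB = ⌊$47,909 × 125%/8⌋ = $7,485; SL = ⌊$42,409/5⌋ = $8,481 → take SL $8,481. Book value $39,428.
Year 5: DB = ⌊$39,428 × 125%/8⌋ = $6,160; SL = ⌊$33,928/4⌋ = $8,482 → take SL $8,482. Book value $30,946.
Year 6: DB = ⌊$30,946 × 125%/8⌋ = $4,835; SL = ⌊$25,446/3⌋ = $8,482 → take SL $8,482. Book value $22,464.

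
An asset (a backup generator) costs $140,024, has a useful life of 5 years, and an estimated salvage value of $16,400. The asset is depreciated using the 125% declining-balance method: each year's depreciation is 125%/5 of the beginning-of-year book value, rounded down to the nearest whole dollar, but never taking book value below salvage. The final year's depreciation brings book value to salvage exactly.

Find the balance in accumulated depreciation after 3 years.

Depreciable base = $140,024 − $16,400 = $123,624.
Year 1: ⌊$140,024 × 125%/5⌋ = $35,006. Book value $105,018.
Year 2: ⌊$105,018 × 125%/5⌋ = $26,254. Book value $78,764.
Year 3: ⌊$78,764 × 125%/5⌋ = $19,691. Book value $59,073.
Accumulated through year 3 = $140,024 − $59,073 = $80,951.

$80,951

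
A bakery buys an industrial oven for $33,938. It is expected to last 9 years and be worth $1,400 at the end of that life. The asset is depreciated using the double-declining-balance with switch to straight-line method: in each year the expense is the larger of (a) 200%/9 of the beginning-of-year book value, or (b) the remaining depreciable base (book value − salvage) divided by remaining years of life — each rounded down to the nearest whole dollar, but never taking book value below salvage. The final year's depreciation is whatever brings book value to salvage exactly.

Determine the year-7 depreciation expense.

Depreciable base = $33,938 − $1,400 = $32,538.
Year 1: DB = ⌊$33,938 × 200%/9⌋ = $7,541; SL = ⌊$32,538/9⌋ = $3,615 → take DB $7,541. Book value $26,397.
Year 2: DB = ⌊$26,397 × 200%/9⌋ = $5,866; SL = ⌊$24,997/8⌋ = $3,124 → take DB $5,866. Book value $20,531.
Year 3: DB = ⌊$20,531 × 200%/9⌋ = $4,562; SL = ⌊$19,131/7⌋ = $2,733 → take DB $4,562. Book value $15,969.
Year 4: DB = ⌊$15,969 × 200%/9⌋ = $3,548; SL = ⌊$14,569/6⌋ = $2,428 → take DB $3,548. Book value $12,421.
Year 5: DB = ⌊$12,421 × 200%/9⌋ = $2,760; SL = ⌊$11,021/5⌋ = $2,204 → take DB $2,760. Book value $9,661.
Year 6: DB = ⌊$9,661 × 200%/9⌋ = $2,146; SL = ⌊$8,261/4⌋ = $2,065 → take DB $2,146. Book value $7,515.
Year 7: DB = ⌊$7,515 × 200%/9⌋ = $1,670; SL = ⌊$6,115/3⌋ = $2,038 → take SL $2,038. Book value $5,477.

$2,038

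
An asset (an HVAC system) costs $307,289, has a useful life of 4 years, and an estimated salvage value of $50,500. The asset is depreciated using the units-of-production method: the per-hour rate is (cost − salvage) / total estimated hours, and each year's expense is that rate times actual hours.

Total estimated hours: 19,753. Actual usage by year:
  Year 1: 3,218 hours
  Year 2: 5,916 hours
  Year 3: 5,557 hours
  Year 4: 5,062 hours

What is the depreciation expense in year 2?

$76,908

Depreciable base = $307,289 − $50,500 = $256,789.
Rate = $256,789 / 19,753 hours = $13 per hour.
Year 1: 3,218 × $13 = $41,834. Book value $265,455.
Year 2: 5,916 × $13 = $76,908. Book value $188,547.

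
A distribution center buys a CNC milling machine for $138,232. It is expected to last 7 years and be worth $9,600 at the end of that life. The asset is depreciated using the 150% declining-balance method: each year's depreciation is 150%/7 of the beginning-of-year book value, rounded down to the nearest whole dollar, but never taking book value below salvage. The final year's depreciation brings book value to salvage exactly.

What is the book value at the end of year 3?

Depreciable base = $138,232 − $9,600 = $128,632.
Year 1: ⌊$138,232 × 150%/7⌋ = $29,621. Book value $108,611.
Year 2: ⌊$108,611 × 150%/7⌋ = $23,273. Book value $85,338.
Year 3: ⌊$85,338 × 150%/7⌋ = $18,286. Book value $67,052.

$67,052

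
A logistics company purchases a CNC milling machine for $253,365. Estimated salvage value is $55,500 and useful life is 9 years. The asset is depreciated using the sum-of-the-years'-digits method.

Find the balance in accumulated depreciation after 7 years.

Depreciable base = $253,365 − $55,500 = $197,865.
Sum of the years' digits = 9+8+7+6+5+4+3+2+1 = 45.
Year 1: $197,865 × 9/45 = $39,573. Book value $213,792.
Year 2: $197,865 × 8/45 = $35,176. Book value $178,616.
Year 3: $197,865 × 7/45 = $30,779. Book value $147,837.
Year 4: $197,865 × 6/45 = $26,382. Book value $121,455.
Year 5: $197,865 × 5/45 = $21,985. Book value $99,470.
Year 6: $197,865 × 4/45 = $17,588. Book value $81,882.
Year 7: $197,865 × 3/45 = $13,191. Book value $68,691.
Accumulated through year 7 = $253,365 − $68,691 = $184,674.

$184,674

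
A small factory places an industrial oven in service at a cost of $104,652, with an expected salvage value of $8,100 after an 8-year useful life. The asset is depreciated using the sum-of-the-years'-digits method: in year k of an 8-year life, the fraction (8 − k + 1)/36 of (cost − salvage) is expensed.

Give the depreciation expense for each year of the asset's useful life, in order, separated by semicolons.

$21,456; $18,774; $16,092; $13,410; $10,728; $8,046; $5,364; $2,682

Depreciable base = $104,652 − $8,100 = $96,552.
Sum of the years' digits = 8+7+6+5+4+3+2+1 = 36.
Year 1: $96,552 × 8/36 = $21,456. Book value $83,196.
Year 2: $96,552 × 7/36 = $18,774. Book value $64,422.
Year 3: $96,552 × 6/36 = $16,092. Book value $48,330.
Year 4: $96,552 × 5/36 = $13,410. Book value $34,920.
Year 5: $96,552 × 4/36 = $10,728. Book value $24,192.
Year 6: $96,552 × 3/36 = $8,046. Book value $16,146.
Year 7: $96,552 × 2/36 = $5,364. Book value $10,782.
Year 8: $96,552 × 1/36 = $2,682. Book value $8,100.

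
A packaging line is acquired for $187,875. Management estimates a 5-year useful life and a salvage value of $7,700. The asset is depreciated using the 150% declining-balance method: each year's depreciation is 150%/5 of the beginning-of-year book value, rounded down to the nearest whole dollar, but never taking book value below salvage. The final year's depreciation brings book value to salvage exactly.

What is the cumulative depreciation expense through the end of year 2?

$95,815

Depreciable base = $187,875 − $7,700 = $180,175.
Year 1: ⌊$187,875 × 150%/5⌋ = $56,362. Book value $131,513.
Year 2: ⌊$131,513 × 150%/5⌋ = $39,453. Book value $92,060.
Accumulated through year 2 = $187,875 − $92,060 = $95,815.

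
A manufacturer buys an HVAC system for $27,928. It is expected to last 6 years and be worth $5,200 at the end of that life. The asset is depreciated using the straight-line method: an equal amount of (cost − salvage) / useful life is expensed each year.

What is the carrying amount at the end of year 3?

$16,564

Depreciable base = $27,928 − $5,200 = $22,728.
Annual expense = $22,728 / 6 = $3,788.
End of year 1: book value $24,140.
End of year 2: book value $20,352.
End of year 3: book value $16,564.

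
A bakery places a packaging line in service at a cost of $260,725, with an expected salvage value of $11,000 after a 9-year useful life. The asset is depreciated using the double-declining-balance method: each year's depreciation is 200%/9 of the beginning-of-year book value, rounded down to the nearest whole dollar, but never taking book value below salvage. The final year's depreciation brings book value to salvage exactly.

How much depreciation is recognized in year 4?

$27,261

Depreciable base = $260,725 − $11,000 = $249,725.
Year 1: ⌊$260,725 × 200%/9⌋ = $57,938. Book value $202,787.
Year 2: ⌊$202,787 × 200%/9⌋ = $45,063. Book value $157,724.
Year 3: ⌊$157,724 × 200%/9⌋ = $35,049. Book value $122,675.
Year 4: ⌊$122,675 × 200%/9⌋ = $27,261. Book value $95,414.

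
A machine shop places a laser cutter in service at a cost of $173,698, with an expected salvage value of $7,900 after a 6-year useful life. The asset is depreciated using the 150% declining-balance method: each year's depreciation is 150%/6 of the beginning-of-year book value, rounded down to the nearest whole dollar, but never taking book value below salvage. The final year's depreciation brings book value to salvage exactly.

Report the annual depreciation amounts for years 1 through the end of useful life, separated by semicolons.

$43,424; $32,568; $24,426; $18,320; $13,740; $33,320

Depreciable base = $173,698 − $7,900 = $165,798.
Year 1: ⌊$173,698 × 150%/6⌋ = $43,424. Book value $130,274.
Year 2: ⌊$130,274 × 150%/6⌋ = $32,568. Book value $97,706.
Year 3: ⌊$97,706 × 150%/6⌋ = $24,426. Book value $73,280.
Year 4: ⌊$73,280 × 150%/6⌋ = $18,320. Book value $54,960.
Year 5: ⌊$54,960 × 150%/6⌋ = $13,740. Book value $41,220.
Year 6 (final): $41,220 − $7,900 = $33,320. Book value $7,900.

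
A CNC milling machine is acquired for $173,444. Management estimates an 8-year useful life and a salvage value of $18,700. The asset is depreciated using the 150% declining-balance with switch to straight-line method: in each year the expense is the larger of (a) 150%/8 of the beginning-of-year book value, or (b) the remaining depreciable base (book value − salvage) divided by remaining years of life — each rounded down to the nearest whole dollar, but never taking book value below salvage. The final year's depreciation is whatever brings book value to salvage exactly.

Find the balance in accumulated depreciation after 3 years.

$80,411

Depreciable base = $173,444 − $18,700 = $154,744.
Year 1: DB = ⌊$173,444 × 150%/8⌋ = $32,520; SL = ⌊$154,744/8⌋ = $19,343 → take DB $32,520. Book value $140,924.
Year 2: DB = ⌊$140,924 × 150%/8⌋ = $26,423; SL = ⌊$122,224/7⌋ = $17,460 → take DB $26,423. Book value $114,501.
Year 3: DB = ⌊$114,501 × 150%/8⌋ = $21,468; SL = ⌊$95,801/6⌋ = $15,966 → take DB $21,468. Book value $93,033.
Accumulated through year 3 = $173,444 − $93,033 = $80,411.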